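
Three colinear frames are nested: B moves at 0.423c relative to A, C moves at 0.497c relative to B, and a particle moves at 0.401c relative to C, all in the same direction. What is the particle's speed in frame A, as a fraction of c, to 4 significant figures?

u ≈ 0.8899c

Compose boost 2: (0.497 + 0.423)/(1 + 0.497×0.423) = 0.9200/1.21023 = 0.760185
Compose boost 3: (0.401 + 0.760185)/(1 + 0.401×0.760185) = 1.16119/1.30483 = 0.8899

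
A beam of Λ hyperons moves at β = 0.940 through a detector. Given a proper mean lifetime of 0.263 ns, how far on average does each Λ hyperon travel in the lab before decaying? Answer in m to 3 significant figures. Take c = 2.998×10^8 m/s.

d ≈ 0.217 m

γ = 1/√(1 − 0.940²) = 2.9311
Dilated lifetime: Δt = γτ₀ = 2.9311 × 0.263 ns = 0.77087 ns
d = vΔt = 0.940c × 0.77087 ns = 2.8181×10^8 m/s × 7.7087×10^-10 s = 0.217 m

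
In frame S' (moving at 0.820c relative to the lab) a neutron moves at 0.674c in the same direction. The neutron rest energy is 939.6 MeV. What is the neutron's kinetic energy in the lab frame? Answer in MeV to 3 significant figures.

K ≈ 2510 MeV

u_lab = (0.674 + 0.820)/(1 + 0.674×0.820) = 0.962207
γ = 1/√(1 − 0.962207²) = 3.6722
K = (γ − 1)m₀c² = (3.6722 − 1) × 939.6 = 2.6722 × 939.6 = 2510 MeV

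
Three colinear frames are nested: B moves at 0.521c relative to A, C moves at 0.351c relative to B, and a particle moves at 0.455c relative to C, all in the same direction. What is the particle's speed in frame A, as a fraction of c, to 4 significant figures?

Compose boost 2: (0.351 + 0.521)/(1 + 0.351×0.521) = 0.8720/1.18287 = 0.737189
Compose boost 3: (0.455 + 0.737189)/(1 + 0.455×0.737189) = 1.19219/1.33542 = 0.8927

u ≈ 0.8927c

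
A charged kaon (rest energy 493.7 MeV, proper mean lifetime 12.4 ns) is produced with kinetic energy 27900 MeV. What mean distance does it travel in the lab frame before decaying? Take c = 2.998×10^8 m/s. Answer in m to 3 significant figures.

γ = 1 + K/(m₀c²) = 1 + 27900/493.7 = 57.512
β = √(1 − 1/γ²) = 0.99985
Dilated lifetime: γτ₀ = 57.512 × 12.4 ns = 713.15 ns
d = βc·γτ₀ = 0.99985 × (2.998×10^8 m/s) × 7.1315×10^-7 s = 214 m

d ≈ 214 m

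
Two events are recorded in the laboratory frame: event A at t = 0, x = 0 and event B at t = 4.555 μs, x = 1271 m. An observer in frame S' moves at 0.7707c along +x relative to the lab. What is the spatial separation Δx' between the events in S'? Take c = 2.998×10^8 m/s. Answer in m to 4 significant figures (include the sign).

Δx' ≈ 343.0 m

γ = 1/√(1 − 0.7707²) = 1.56937
Δx' = γ(Δx − vΔt) = 1.56937 × (1271 m − 0.7707×(2.998×10^8 m/s)×4.555×10^-6 s)
= 1.56937 × (218.541 m) = 343.0 m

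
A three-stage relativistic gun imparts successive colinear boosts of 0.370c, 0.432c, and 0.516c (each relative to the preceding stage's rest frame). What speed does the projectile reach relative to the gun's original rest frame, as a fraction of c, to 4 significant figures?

u ≈ 0.8899c

Compose boost 2: (0.432 + 0.370)/(1 + 0.432×0.370) = 0.8020/1.15984 = 0.691475
Compose boost 3: (0.516 + 0.691475)/(1 + 0.516×0.691475) = 1.20747/1.35680 = 0.8899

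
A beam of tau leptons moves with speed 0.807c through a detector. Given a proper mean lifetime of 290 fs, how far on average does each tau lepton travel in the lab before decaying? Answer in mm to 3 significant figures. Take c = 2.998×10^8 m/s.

γ = 1/√(1 − 0.807²) = 1.6933
Dilated lifetime: Δt = γτ₀ = 1.6933 × 290 fs = 491.07 fs
d = vΔt = 0.807c × 491.07 fs = 2.4194×10^8 m/s × 4.9107×10^-13 s = 0.119 mm

d ≈ 0.119 mm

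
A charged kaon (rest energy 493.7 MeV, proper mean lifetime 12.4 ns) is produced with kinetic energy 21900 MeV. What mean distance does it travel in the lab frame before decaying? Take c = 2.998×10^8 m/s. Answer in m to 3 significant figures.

γ = 1 + K/(m₀c²) = 1 + 21900/493.7 = 45.359
β = √(1 − 1/γ²) = 0.99976
Dilated lifetime: γτ₀ = 45.359 × 12.4 ns = 562.45 ns
d = βc·γτ₀ = 0.99976 × (2.998×10^8 m/s) × 5.6245×10^-7 s = 169 m

d ≈ 169 m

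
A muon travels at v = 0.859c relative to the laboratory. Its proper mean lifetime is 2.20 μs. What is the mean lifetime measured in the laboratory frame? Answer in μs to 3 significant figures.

γ = 1/√(1 − 0.859²) = 1.9532
Time dilation: Δt = γτ₀ = 1.9532 × 2.20 μs = 4.30 μs

Δt ≈ 4.30 μs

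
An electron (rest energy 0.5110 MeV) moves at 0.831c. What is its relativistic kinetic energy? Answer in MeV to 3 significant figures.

γ = 1/√(1 − 0.831²) = 1.7977
K = (γ − 1)m₀c² = (1.7977 − 1) × 0.5110 MeV = 0.79768 × 0.5110 MeV = 0.408 MeV

K ≈ 0.408 MeV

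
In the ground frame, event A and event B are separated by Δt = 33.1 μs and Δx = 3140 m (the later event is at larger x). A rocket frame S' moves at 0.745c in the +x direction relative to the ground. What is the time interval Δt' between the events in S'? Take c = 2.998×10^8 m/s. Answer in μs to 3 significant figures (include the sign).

Δt' ≈ 37.9 μs

γ = 1/√(1 − 0.745²) = 1.4991
Δt' = γ(Δt − vΔx/c²) = 1.4991 × (33.1 μs − 0.745×3140 m / (2.998×10^8 m/s))
= 1.4991 × (25.297 μs) = 37.9 μs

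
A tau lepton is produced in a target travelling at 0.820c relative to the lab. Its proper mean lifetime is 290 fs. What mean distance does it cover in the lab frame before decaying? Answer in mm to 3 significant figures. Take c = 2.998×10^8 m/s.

γ = 1/√(1 − 0.820²) = 1.7471
Dilated lifetime: Δt = γτ₀ = 1.7471 × 290 fs = 506.67 fs
d = vΔt = 0.820c × 506.67 fs = 2.4584×10^8 m/s × 5.0667×10^-13 s = 0.125 mm

d ≈ 0.125 mm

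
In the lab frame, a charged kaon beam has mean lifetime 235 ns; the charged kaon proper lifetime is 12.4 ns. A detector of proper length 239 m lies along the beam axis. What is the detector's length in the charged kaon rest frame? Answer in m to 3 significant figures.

Time dilation ⇒ γ = Δt/τ₀ = 235/12.4 = 18.952
Length contraction: L = L₀/γ = 239/18.952 = 12.6 m

L ≈ 12.6 m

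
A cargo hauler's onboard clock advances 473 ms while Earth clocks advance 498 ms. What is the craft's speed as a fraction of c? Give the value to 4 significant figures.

γ = Δt/τ₀ = 498/473 = 1.05285
β = √(1 − 1/γ²) = √(1 − 1/1.05285²) = 0.3129

β ≈ 0.3129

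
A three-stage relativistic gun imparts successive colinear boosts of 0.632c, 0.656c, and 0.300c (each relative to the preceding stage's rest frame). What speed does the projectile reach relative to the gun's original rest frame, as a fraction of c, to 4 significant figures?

u ≈ 0.9508c

Compose boost 2: (0.656 + 0.632)/(1 + 0.656×0.632) = 1.288/1.41459 = 0.910510
Compose boost 3: (0.300 + 0.910510)/(1 + 0.300×0.910510) = 1.21051/1.27315 = 0.9508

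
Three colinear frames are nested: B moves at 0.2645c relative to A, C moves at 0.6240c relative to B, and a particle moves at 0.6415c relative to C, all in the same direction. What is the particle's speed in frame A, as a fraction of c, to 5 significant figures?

Compose boost 2: (0.6240 + 0.2645)/(1 + 0.6240×0.2645) = 0.88850/1.165048 = 0.7626295
Compose boost 3: (0.6415 + 0.7626295)/(1 + 0.6415×0.7626295) = 1.404130/1.489227 = 0.94286

u ≈ 0.94286c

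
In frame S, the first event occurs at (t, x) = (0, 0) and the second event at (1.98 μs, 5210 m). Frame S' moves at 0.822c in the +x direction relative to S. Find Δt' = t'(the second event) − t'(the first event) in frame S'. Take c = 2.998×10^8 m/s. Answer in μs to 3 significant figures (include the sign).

Δt' ≈ -21.6 μs

γ = 1/√(1 − 0.822²) = 1.7560
Δt' = γ(Δt − vΔx/c²) = 1.7560 × (1.98 μs − 0.822×5210 m / (2.998×10^8 m/s))
= 1.7560 × (-12.305 μs) = -21.6 μs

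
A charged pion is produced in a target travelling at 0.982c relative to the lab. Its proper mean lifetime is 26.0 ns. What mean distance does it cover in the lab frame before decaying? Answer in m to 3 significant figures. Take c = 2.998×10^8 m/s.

γ = 1/√(1 − 0.982²) = 5.2943
Dilated lifetime: Δt = γτ₀ = 5.2943 × 26.0 ns = 137.65 ns
d = vΔt = 0.982c × 137.65 ns = 2.9440×10^8 m/s × 1.3765×10^-7 s = 40.5 m

d ≈ 40.5 m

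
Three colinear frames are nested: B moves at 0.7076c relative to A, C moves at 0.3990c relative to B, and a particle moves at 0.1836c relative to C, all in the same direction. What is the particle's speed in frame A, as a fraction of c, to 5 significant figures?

u ≈ 0.90342c

Compose boost 2: (0.3990 + 0.7076)/(1 + 0.3990×0.7076) = 1.1066/1.282332 = 0.8629588
Compose boost 3: (0.1836 + 0.8629588)/(1 + 0.1836×0.8629588) = 1.046559/1.158439 = 0.90342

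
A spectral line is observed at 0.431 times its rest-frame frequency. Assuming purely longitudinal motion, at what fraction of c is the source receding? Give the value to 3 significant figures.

f_obs/f_src = √((1−β)/(1+β)) = 0.431  ⇒  (1−β)/(1+β) = 0.18576
β = |1 − D²|/(1 + D²) = |1 − 0.18576|/(1 + 0.18576) = 0.687

β ≈ 0.687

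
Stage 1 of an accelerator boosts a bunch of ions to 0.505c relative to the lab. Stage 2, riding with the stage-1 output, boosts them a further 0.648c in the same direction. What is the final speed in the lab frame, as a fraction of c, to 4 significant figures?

Compose boost 2: (0.648 + 0.505)/(1 + 0.648×0.505) = 1.153/1.32724 = 0.8687

u ≈ 0.8687c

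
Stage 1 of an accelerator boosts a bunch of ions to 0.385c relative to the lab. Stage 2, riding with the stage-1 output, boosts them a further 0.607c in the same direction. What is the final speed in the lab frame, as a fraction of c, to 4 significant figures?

u ≈ 0.8041c

Compose boost 2: (0.607 + 0.385)/(1 + 0.607×0.385) = 0.9920/1.23369 = 0.8041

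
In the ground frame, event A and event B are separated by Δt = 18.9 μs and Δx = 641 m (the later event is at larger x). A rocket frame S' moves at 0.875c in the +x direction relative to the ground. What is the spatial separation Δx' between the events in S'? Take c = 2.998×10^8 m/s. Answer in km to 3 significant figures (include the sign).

Δx' ≈ -8.92 km

γ = 1/√(1 − 0.875²) = 2.0656
Δx' = γ(Δx − vΔt) = 2.0656 × (641 m − 0.875×(2.998×10^8 m/s)×18.9×10^-6 s)
= 2.0656 × (-4316.9 m) = -8.92 km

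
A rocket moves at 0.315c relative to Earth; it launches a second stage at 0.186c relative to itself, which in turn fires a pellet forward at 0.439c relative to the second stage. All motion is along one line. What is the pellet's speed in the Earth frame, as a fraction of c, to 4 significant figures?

Compose boost 2: (0.186 + 0.315)/(1 + 0.186×0.315) = 0.5010/1.05859 = 0.473271
Compose boost 3: (0.439 + 0.473271)/(1 + 0.439×0.473271) = 0.912271/1.20777 = 0.7553

u ≈ 0.7553c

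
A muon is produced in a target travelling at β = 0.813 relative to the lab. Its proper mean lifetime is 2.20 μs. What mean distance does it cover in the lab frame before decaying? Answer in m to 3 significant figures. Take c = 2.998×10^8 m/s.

γ = 1/√(1 − 0.813²) = 1.7174
Dilated lifetime: Δt = γτ₀ = 1.7174 × 2.20 μs = 3.7784 μs
d = vΔt = 0.813c × 3.7784 μs = 2.4374×10^8 m/s × 3.7784×10^-6 s = 921 m

d ≈ 921 m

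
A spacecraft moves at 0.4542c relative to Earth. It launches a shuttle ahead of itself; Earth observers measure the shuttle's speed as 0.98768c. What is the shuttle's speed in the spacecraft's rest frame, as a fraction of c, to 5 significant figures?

Inverse velocity addition: u' = (u − v)/(1 − uv/c²)
= (0.98768 − 0.4542)/(1 − 0.98768×0.4542) = 0.53348/0.5513957 = 0.96751

u' ≈ 0.96751c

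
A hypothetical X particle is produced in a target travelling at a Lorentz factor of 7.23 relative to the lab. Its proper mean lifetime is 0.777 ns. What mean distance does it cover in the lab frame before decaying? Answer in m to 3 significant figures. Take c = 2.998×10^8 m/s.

d ≈ 1.67 m

β = √(1 − 1/γ²) = √(1 − 1/7.23²) = 0.99039
Dilated lifetime: Δt = γτ₀ = 7.23 × 0.777 ns = 5.6177 ns
d = vΔt = 0.99039c × 5.6177 ns = 2.9692×10^8 m/s × 5.6177×10^-9 s = 1.67 m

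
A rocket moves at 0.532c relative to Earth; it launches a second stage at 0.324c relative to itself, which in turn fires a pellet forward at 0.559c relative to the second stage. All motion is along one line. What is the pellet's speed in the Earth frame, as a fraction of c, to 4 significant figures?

Compose boost 2: (0.324 + 0.532)/(1 + 0.324×0.532) = 0.8560/1.17237 = 0.730146
Compose boost 3: (0.559 + 0.730146)/(1 + 0.559×0.730146) = 1.28915/1.40815 = 0.9155

u ≈ 0.9155c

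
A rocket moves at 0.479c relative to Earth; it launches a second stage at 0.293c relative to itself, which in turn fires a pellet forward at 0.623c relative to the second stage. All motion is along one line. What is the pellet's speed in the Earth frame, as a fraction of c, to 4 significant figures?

u ≈ 0.9143c

Compose boost 2: (0.293 + 0.479)/(1 + 0.293×0.479) = 0.7720/1.14035 = 0.676987
Compose boost 3: (0.623 + 0.676987)/(1 + 0.623×0.676987) = 1.29999/1.42176 = 0.9143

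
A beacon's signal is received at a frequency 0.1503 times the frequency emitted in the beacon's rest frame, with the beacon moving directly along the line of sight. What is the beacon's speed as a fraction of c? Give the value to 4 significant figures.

f_obs/f_src = √((1−β)/(1+β)) = 0.1503  ⇒  (1−β)/(1+β) = 0.0225901
β = |1 − D²|/(1 + D²) = |1 − 0.0225901|/(1 + 0.0225901) = 0.9558

β ≈ 0.9558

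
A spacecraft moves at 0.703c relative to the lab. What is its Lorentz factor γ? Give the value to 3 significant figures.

γ ≈ 1.41

γ = 1/√(1 − β²) = 1/√(1 − 0.703²) = 1/√(0.50579) = 1.41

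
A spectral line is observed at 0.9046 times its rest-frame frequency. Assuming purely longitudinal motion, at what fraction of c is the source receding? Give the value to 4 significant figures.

β ≈ 0.09993

f_obs/f_src = √((1−β)/(1+β)) = 0.9046  ⇒  (1−β)/(1+β) = 0.818301
β = |1 − D²|/(1 + D²) = |1 − 0.818301|/(1 + 0.818301) = 0.09993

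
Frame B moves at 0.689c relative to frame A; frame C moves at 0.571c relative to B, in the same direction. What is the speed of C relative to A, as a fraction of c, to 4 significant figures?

u ≈ 0.9043c

Compose boost 2: (0.571 + 0.689)/(1 + 0.571×0.689) = 1.260/1.39342 = 0.9043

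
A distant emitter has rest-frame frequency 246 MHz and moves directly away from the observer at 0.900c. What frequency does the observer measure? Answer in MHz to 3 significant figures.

Relativistic Doppler: f_obs = f_src √((1−β)/(1+β))
= 246 × √(0.10000/1.9000) = 246 × 0.22942 = 56.4 MHz

f_obs ≈ 56.4 MHz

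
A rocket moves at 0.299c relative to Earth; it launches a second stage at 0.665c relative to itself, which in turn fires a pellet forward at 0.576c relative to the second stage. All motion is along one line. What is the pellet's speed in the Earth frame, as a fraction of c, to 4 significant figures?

u ≈ 0.9432c

Compose boost 2: (0.665 + 0.299)/(1 + 0.665×0.299) = 0.9640/1.19884 = 0.804114
Compose boost 3: (0.576 + 0.804114)/(1 + 0.576×0.804114) = 1.38011/1.46317 = 0.9432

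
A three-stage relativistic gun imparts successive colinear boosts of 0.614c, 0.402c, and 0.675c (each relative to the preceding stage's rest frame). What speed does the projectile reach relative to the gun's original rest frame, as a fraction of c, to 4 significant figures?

u ≈ 0.9612c

Compose boost 2: (0.402 + 0.614)/(1 + 0.402×0.614) = 1.016/1.24683 = 0.814868
Compose boost 3: (0.675 + 0.814868)/(1 + 0.675×0.814868) = 1.48987/1.55004 = 0.9612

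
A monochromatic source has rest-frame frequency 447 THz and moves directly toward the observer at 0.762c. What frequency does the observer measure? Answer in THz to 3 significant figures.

f_obs ≈ 1220 THz

Relativistic Doppler: f_obs = f_src √((1+β)/(1−β))
= 447 × √(1.7620/0.23800) = 447 × 2.7209 = 1220 THz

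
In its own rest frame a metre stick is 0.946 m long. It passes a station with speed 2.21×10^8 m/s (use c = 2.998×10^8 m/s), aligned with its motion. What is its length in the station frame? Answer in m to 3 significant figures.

L ≈ 0.639 m

β = v/c = 2.21×10^8 / 2.998×10^8 = 0.73716
γ = 1/√(1 − 0.73716²) = 1.4799
Length contraction: L = L₀/γ = 0.946/1.4799 = 0.639 m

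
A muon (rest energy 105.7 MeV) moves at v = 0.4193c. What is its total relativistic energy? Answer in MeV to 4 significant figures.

γ = 1/√(1 − 0.4193²) = 1.10151
E = γm₀c² = 1.10151 × 105.7 MeV = 116.4 MeV

E ≈ 116.4 MeV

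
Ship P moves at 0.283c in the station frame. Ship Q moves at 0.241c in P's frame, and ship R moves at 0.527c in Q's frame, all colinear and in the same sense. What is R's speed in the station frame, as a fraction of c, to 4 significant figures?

Compose boost 2: (0.241 + 0.283)/(1 + 0.241×0.283) = 0.5240/1.06820 = 0.490543
Compose boost 3: (0.527 + 0.490543)/(1 + 0.527×0.490543) = 1.01754/1.25852 = 0.8085

u ≈ 0.8085c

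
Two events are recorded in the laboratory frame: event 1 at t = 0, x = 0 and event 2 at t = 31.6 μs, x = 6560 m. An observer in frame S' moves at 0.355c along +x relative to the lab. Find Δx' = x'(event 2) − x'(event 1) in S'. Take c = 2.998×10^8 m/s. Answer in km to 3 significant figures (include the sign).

Δx' ≈ 3.42 km

γ = 1/√(1 − 0.355²) = 1.0697
Δx' = γ(Δx − vΔt) = 1.0697 × (6560 m − 0.355×(2.998×10^8 m/s)×31.6×10^-6 s)
= 1.0697 × (3196.8 m) = 3.42 km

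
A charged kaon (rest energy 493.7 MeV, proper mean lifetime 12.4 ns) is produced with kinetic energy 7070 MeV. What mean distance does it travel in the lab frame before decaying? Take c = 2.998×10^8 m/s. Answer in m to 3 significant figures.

γ = 1 + K/(m₀c²) = 1 + 7070/493.7 = 15.320
β = √(1 − 1/γ²) = 0.99787
Dilated lifetime: γτ₀ = 15.320 × 12.4 ns = 189.97 ns
d = βc·γτ₀ = 0.99787 × (2.998×10^8 m/s) × 1.8997×10^-7 s = 56.8 m

d ≈ 56.8 m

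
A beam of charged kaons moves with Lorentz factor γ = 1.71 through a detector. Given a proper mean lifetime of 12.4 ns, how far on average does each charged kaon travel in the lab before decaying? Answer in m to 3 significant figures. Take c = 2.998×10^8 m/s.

β = √(1 − 1/γ²) = √(1 − 1/1.71²) = 0.81118
Dilated lifetime: Δt = γτ₀ = 1.71 × 12.4 ns = 21.204 ns
d = vΔt = 0.81118c × 21.204 ns = 2.4319×10^8 m/s × 2.1204×10^-8 s = 5.16 m

d ≈ 5.16 m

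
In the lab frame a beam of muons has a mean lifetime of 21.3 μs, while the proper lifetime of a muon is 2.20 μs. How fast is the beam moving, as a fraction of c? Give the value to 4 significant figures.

β ≈ 0.9947

γ = Δt/τ₀ = 21.3/2.20 = 9.68182
β = √(1 − 1/γ²) = √(1 − 1/9.68182²) = 0.9947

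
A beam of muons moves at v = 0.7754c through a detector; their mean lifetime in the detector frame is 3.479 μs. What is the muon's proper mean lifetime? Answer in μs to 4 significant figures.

γ = 1/√(1 − 0.7754²) = 1.58361
Proper time: τ₀ = Δt/γ = 3.479/1.58361 = 2.197 μs

τ₀ ≈ 2.197 μs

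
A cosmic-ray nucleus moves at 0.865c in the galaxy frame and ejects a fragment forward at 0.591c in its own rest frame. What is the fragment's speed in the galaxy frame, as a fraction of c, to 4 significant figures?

Compose boost 2: (0.591 + 0.865)/(1 + 0.591×0.865) = 1.456/1.51121 = 0.9635

u ≈ 0.9635c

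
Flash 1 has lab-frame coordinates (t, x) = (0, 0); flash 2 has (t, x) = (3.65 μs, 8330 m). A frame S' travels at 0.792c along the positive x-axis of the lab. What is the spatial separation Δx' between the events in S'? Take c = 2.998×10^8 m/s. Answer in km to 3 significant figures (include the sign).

Δx' ≈ 12.2 km

γ = 1/√(1 − 0.792²) = 1.6379
Δx' = γ(Δx − vΔt) = 1.6379 × (8330 m − 0.792×(2.998×10^8 m/s)×3.65×10^-6 s)
= 1.6379 × (7463.3 m) = 12.2 km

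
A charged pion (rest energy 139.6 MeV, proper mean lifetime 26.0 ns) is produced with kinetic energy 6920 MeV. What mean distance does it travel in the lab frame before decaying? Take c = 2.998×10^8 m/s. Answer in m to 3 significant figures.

d ≈ 394 m

γ = 1 + K/(m₀c²) = 1 + 6920/139.6 = 50.570
β = √(1 − 1/γ²) = 0.99980
Dilated lifetime: γτ₀ = 50.570 × 26.0 ns = 1314.8 ns
d = βc·γτ₀ = 0.99980 × (2.998×10^8 m/s) × 1.3148×10^-6 s = 394 m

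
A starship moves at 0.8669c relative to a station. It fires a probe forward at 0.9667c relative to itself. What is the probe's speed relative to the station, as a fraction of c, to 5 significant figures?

u ≈ 0.99759c

Relativistic velocity addition: u = (u' + v)/(1 + u'v/c²)
= (0.9667 + 0.8669)/(1 + 0.9667×0.8669) = 1.8336/1.838032 = 0.99759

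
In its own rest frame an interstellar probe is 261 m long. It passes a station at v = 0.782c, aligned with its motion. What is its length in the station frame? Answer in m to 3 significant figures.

γ = 1/√(1 − 0.782²) = 1.6044
Length contraction: L = L₀/γ = 261/1.6044 = 163 m

L ≈ 163 m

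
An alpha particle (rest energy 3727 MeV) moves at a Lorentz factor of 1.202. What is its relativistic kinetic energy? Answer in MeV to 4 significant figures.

γ = 1.202 (given)
K = (γ − 1)m₀c² = (1.202 − 1) × 3727 MeV = 0.202000 × 3727 MeV = 752.9 MeV

K ≈ 752.9 MeV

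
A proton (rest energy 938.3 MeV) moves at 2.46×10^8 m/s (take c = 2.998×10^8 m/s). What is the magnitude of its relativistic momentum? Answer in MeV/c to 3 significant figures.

p ≈ 1350 MeV/c

β = v/c = 2.46×10^8 / 2.998×10^8 = 0.82055
γ = 1/√(1 − 0.82055²) = 1.7495
p = γβm₀c = 1.7495 × 0.82055 × 938.3 MeV/c = 1350 MeV/c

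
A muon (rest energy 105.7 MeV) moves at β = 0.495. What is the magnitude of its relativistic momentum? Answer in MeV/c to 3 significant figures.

p ≈ 60.2 MeV/c

γ = 1/√(1 − 0.495²) = 1.1509
p = γβm₀c = 1.1509 × 0.495 × 105.7 MeV/c = 60.2 MeV/c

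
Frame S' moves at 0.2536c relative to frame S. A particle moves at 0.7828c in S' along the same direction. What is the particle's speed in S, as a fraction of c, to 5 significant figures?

Relativistic velocity addition: u = (u' + v)/(1 + u'v/c²)
= (0.7828 + 0.2536)/(1 + 0.7828×0.2536) = 1.0364/1.198518 = 0.86473

u ≈ 0.86473c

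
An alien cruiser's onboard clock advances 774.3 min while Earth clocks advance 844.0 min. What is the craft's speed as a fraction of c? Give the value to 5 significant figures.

β ≈ 0.39793

γ = Δt/τ₀ = 844.0/774.3 = 1.090017
β = √(1 − 1/γ²) = √(1 − 1/1.090017²) = 0.39793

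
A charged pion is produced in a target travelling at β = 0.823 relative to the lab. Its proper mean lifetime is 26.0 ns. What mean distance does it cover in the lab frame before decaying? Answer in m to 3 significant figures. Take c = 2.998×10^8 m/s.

d ≈ 11.3 m

γ = 1/√(1 − 0.823²) = 1.7604
Dilated lifetime: Δt = γτ₀ = 1.7604 × 26.0 ns = 45.771 ns
d = vΔt = 0.823c × 45.771 ns = 2.4674×10^8 m/s × 4.5771×10^-8 s = 11.3 m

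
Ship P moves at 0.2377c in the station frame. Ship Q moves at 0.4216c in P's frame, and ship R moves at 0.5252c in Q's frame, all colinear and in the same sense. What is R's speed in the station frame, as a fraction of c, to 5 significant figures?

Compose boost 2: (0.4216 + 0.2377)/(1 + 0.4216×0.2377) = 0.65930/1.100214 = 0.5992469
Compose boost 3: (0.5252 + 0.5992469)/(1 + 0.5252×0.5992469) = 1.124447/1.314724 = 0.85527

u ≈ 0.85527c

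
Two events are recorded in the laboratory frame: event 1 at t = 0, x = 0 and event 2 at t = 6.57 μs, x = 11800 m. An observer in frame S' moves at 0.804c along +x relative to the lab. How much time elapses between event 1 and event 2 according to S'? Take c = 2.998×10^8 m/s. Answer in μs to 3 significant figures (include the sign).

Δt' ≈ -42.2 μs

γ = 1/√(1 − 0.804²) = 1.6817
Δt' = γ(Δt − vΔx/c²) = 1.6817 × (6.57 μs − 0.804×11800 m / (2.998×10^8 m/s))
= 1.6817 × (-25.075 μs) = -42.2 μs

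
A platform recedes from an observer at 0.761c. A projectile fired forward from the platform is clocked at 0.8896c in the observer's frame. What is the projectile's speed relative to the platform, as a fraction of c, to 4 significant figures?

u' ≈ 0.3981c

Inverse velocity addition: u' = (u − v)/(1 − uv/c²)
= (0.8896 − 0.761)/(1 − 0.8896×0.761) = 0.1286/0.323014 = 0.3981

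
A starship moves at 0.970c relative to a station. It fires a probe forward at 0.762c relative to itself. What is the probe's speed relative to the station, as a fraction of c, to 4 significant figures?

u ≈ 0.9959c

Relativistic velocity addition: u = (u' + v)/(1 + u'v/c²)
= (0.762 + 0.970)/(1 + 0.762×0.970) = 1.732/1.73914 = 0.9959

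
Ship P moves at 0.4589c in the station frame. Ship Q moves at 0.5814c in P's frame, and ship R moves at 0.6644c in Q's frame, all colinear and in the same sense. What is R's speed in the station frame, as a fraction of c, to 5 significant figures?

Compose boost 2: (0.5814 + 0.4589)/(1 + 0.5814×0.4589) = 1.0403/1.266804 = 0.8212001
Compose boost 3: (0.6644 + 0.8212001)/(1 + 0.6644×0.8212001) = 1.485600/1.545605 = 0.96118

u ≈ 0.96118c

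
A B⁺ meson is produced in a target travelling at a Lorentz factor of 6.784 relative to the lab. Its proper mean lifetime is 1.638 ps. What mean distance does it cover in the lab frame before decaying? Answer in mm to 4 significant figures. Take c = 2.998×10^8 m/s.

β = √(1 − 1/γ²) = √(1 − 1/6.784²) = 0.989076
Dilated lifetime: Δt = γτ₀ = 6.784 × 1.638 ps = 11.1122 ps
d = vΔt = 0.989076c × 11.1122 ps = 2.96525×10^8 m/s × 1.11122×10^-11 s = 3.295 mm

d ≈ 3.295 mm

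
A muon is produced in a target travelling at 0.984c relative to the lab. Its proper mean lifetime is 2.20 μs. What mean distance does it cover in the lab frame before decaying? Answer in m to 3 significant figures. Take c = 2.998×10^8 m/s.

d ≈ 3640 m

γ = 1/√(1 − 0.984²) = 5.6127
Dilated lifetime: Δt = γτ₀ = 5.6127 × 2.20 μs = 12.348 μs
d = vΔt = 0.984c × 12.348 μs = 2.9500×10^8 m/s × 1.2348×10^-5 s = 3640 m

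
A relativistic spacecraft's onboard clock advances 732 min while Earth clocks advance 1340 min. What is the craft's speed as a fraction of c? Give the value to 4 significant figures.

β ≈ 0.8376

γ = Δt/τ₀ = 1340/732 = 1.83060
β = √(1 − 1/γ²) = √(1 − 1/1.83060²) = 0.8376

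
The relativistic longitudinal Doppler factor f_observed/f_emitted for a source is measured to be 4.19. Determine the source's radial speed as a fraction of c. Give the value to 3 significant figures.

f_obs/f_src = √((1+β)/(1−β)) = 4.19  ⇒  (1+β)/(1−β) = 17.556
β = |1 − D²|/(1 + D²) = |1 − 17.556|/(1 + 17.556) = 0.892

β ≈ 0.892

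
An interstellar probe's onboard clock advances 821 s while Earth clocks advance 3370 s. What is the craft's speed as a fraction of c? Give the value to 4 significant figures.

γ = Δt/τ₀ = 3370/821 = 4.10475
β = √(1 − 1/γ²) = √(1 − 1/4.10475²) = 0.9699

β ≈ 0.9699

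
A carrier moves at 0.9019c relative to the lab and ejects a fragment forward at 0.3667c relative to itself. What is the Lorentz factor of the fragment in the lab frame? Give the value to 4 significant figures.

γ ≈ 3.311

u_lab = (0.3667 + 0.9019)/(1 + 0.3667×0.9019) = 1.2686/1.330727 = 0.9533137
γ = 1/√(1 − 0.9533137²) = 3.311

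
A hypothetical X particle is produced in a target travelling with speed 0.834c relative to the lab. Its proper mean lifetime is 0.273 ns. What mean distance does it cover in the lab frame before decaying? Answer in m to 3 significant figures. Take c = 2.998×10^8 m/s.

γ = 1/√(1 − 0.834²) = 1.8124
Dilated lifetime: Δt = γτ₀ = 1.8124 × 0.273 ns = 0.49478 ns
d = vΔt = 0.834c × 0.49478 ns = 2.5003×10^8 m/s × 4.9478×10^-10 s = 0.124 m

d ≈ 0.124 m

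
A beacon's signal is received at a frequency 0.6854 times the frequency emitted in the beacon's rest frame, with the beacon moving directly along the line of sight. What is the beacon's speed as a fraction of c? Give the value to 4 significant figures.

f_obs/f_src = √((1−β)/(1+β)) = 0.6854  ⇒  (1−β)/(1+β) = 0.469773
β = |1 − D²|/(1 + D²) = |1 − 0.469773|/(1 + 0.469773) = 0.3608

β ≈ 0.3608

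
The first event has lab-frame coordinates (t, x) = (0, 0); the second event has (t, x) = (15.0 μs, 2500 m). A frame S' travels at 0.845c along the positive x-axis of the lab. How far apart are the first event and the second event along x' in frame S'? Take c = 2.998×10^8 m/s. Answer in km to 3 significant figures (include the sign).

γ = 1/√(1 − 0.845²) = 1.8700
Δx' = γ(Δx − vΔt) = 1.8700 × (2500 m − 0.845×(2.998×10^8 m/s)×15.0×10^-6 s)
= 1.8700 × (-1300.0 m) = -2.43 km

Δx' ≈ -2.43 km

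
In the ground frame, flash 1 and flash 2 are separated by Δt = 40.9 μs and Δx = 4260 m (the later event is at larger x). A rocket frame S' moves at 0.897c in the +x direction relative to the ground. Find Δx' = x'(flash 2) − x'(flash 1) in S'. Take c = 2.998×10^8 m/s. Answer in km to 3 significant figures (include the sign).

γ = 1/√(1 − 0.897²) = 2.2623
Δx' = γ(Δx − vΔt) = 2.2623 × (4260 m − 0.897×(2.998×10^8 m/s)×40.9×10^-6 s)
= 2.2623 × (-6738.9 m) = -15.2 km

Δx' ≈ -15.2 km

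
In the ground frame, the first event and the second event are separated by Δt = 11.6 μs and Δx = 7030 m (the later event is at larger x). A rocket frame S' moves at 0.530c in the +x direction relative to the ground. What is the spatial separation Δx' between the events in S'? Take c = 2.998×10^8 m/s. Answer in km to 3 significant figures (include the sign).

Δx' ≈ 6.12 km

γ = 1/√(1 − 0.530²) = 1.1792
Δx' = γ(Δx − vΔt) = 1.1792 × (7030 m − 0.530×(2.998×10^8 m/s)×11.6×10^-6 s)
= 1.1792 × (5186.8 m) = 6.12 km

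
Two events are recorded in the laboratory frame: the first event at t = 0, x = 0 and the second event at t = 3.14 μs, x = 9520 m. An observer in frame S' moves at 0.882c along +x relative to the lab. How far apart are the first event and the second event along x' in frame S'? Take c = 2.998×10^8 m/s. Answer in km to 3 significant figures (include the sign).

γ = 1/√(1 − 0.882²) = 2.1220
Δx' = γ(Δx − vΔt) = 2.1220 × (9520 m − 0.882×(2.998×10^8 m/s)×3.14×10^-6 s)
= 2.1220 × (8689.7 m) = 18.4 km

Δx' ≈ 18.4 km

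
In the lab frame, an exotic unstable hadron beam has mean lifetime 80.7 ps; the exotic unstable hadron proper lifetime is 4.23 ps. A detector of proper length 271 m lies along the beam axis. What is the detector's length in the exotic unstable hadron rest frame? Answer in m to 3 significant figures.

Time dilation ⇒ γ = Δt/τ₀ = 80.7/4.23 = 19.078
Length contraction: L = L₀/γ = 271/19.078 = 14.2 m

L ≈ 14.2 m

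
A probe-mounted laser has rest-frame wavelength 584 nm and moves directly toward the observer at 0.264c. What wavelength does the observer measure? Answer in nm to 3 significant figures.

λ_obs ≈ 446 nm

Relativistic Doppler: λ_obs = λ_src √((1−β)/(1+β))
= 584 × √(0.73600/1.2640) = 584 × 0.76307 = 446 nm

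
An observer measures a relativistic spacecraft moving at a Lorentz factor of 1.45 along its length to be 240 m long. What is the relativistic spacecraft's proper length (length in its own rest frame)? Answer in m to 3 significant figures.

L₀ ≈ 348 m

γ = 1.45 (given)
L₀ = γL = 1.45 × 240 = 348 m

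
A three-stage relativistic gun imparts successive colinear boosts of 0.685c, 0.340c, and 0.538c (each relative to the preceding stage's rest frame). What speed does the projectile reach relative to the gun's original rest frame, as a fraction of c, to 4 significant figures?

Compose boost 2: (0.340 + 0.685)/(1 + 0.340×0.685) = 1.025/1.23290 = 0.831373
Compose boost 3: (0.538 + 0.831373)/(1 + 0.538×0.831373) = 1.36937/1.44728 = 0.9462

u ≈ 0.9462c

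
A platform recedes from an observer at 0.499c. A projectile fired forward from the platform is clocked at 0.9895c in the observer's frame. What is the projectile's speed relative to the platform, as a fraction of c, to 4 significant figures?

u' ≈ 0.9689c

Inverse velocity addition: u' = (u − v)/(1 − uv/c²)
= (0.9895 − 0.499)/(1 − 0.9895×0.499) = 0.4905/0.506239 = 0.9689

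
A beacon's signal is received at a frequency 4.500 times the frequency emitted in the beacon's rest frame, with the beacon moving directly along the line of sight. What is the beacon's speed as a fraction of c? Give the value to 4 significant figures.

f_obs/f_src = √((1+β)/(1−β)) = 4.500  ⇒  (1+β)/(1−β) = 20.2500
β = |1 − D²|/(1 + D²) = |1 − 20.2500|/(1 + 20.2500) = 0.9059

β ≈ 0.9059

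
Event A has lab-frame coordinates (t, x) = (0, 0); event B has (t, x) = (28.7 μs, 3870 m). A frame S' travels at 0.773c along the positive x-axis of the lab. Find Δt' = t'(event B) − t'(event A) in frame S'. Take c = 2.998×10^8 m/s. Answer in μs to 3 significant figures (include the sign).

Δt' ≈ 29.5 μs

γ = 1/√(1 − 0.773²) = 1.5763
Δt' = γ(Δt − vΔx/c²) = 1.5763 × (28.7 μs − 0.773×3870 m / (2.998×10^8 m/s))
= 1.5763 × (18.722 μs) = 29.5 μs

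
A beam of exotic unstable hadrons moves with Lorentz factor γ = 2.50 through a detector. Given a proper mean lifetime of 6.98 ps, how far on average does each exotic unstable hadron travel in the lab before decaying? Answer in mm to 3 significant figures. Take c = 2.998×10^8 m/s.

d ≈ 4.79 mm

β = √(1 − 1/γ²) = √(1 − 1/2.50²) = 0.91652
Dilated lifetime: Δt = γτ₀ = 2.50 × 6.98 ps = 17.450 ps
d = vΔt = 0.91652c × 17.450 ps = 2.7477×10^8 m/s × 1.7450×10^-11 s = 4.79 mm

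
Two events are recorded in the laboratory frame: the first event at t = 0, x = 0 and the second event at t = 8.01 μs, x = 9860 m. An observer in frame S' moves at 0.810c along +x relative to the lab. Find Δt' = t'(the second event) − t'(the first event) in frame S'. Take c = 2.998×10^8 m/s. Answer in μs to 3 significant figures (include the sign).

Δt' ≈ -31.8 μs

γ = 1/√(1 − 0.810²) = 1.7052
Δt' = γ(Δt − vΔx/c²) = 1.7052 × (8.01 μs − 0.810×9860 m / (2.998×10^8 m/s))
= 1.7052 × (-18.630 μs) = -31.8 μs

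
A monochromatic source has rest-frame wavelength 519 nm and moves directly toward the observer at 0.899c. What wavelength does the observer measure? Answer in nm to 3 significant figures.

Relativistic Doppler: λ_obs = λ_src √((1−β)/(1+β))
= 519 × √(0.10100/1.8990) = 519 × 0.23062 = 120 nm

λ_obs ≈ 120 nm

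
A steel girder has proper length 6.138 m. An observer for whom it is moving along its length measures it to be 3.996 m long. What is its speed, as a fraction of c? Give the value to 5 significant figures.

γ = L₀/L = 6.138/3.996 = 1.536036
β = √(1 − 1/γ²) = 0.75906

β ≈ 0.75906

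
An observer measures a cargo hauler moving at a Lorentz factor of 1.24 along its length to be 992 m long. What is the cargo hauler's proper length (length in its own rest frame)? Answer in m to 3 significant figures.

L₀ ≈ 1230 m

γ = 1.24 (given)
L₀ = γL = 1.24 × 992 = 1230 m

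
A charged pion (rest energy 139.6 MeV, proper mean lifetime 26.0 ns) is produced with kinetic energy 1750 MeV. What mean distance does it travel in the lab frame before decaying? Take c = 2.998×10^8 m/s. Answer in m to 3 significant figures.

d ≈ 105 m

γ = 1 + K/(m₀c²) = 1 + 1750/139.6 = 13.536
β = √(1 − 1/γ²) = 0.99727
Dilated lifetime: γτ₀ = 13.536 × 26.0 ns = 351.93 ns
d = βc·γτ₀ = 0.99727 × (2.998×10^8 m/s) × 3.5193×10^-7 s = 105 m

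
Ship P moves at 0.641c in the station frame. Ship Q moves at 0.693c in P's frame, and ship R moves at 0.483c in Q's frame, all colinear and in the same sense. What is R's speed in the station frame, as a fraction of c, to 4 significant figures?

Compose boost 2: (0.693 + 0.641)/(1 + 0.693×0.641) = 1.334/1.44421 = 0.923686
Compose boost 3: (0.483 + 0.923686)/(1 + 0.483×0.923686) = 1.40669/1.44614 = 0.9727

u ≈ 0.9727c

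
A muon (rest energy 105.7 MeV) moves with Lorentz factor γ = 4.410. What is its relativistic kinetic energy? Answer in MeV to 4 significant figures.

γ = 4.410 (given)
K = (γ − 1)m₀c² = (4.410 − 1) × 105.7 MeV = 3.41000 × 105.7 MeV = 360.4 MeV

K ≈ 360.4 MeV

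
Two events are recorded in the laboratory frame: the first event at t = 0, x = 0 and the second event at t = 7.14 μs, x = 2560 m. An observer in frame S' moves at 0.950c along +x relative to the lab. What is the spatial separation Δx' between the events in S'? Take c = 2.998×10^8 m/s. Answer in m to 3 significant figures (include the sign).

Δx' ≈ 1690 m

γ = 1/√(1 − 0.950²) = 3.2026
Δx' = γ(Δx − vΔt) = 3.2026 × (2560 m − 0.950×(2.998×10^8 m/s)×7.14×10^-6 s)
= 3.2026 × (526.46 m) = 1690 m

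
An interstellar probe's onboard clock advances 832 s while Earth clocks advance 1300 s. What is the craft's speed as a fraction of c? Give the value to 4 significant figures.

β ≈ 0.7684

γ = Δt/τ₀ = 1300/832 = 1.56250
β = √(1 − 1/γ²) = √(1 − 1/1.56250²) = 0.7684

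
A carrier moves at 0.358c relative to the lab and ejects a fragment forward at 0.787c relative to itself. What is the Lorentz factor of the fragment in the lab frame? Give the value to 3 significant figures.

u_lab = (0.787 + 0.358)/(1 + 0.787×0.358) = 1.145/1.28175 = 0.893313
γ = 1/√(1 − 0.893313²) = 2.23

γ ≈ 2.23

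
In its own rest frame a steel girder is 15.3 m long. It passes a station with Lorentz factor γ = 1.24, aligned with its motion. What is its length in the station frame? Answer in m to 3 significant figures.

L ≈ 12.3 m

γ = 1.24 (given)
Length contraction: L = L₀/γ = 15.3/1.24 = 12.3 m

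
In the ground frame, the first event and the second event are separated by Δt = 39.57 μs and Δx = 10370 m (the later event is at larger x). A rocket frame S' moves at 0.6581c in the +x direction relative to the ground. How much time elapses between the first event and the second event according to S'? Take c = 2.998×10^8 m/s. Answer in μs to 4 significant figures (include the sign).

Δt' ≈ 22.32 μs

γ = 1/√(1 − 0.6581²) = 1.32814
Δt' = γ(Δt − vΔx/c²) = 1.32814 × (39.57 μs − 0.6581×10370 m / (2.998×10^8 m/s))
= 1.32814 × (16.8065 μs) = 22.32 μs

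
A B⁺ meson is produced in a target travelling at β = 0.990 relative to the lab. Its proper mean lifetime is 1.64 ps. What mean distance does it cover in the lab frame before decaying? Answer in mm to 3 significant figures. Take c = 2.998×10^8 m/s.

d ≈ 3.45 mm

γ = 1/√(1 − 0.990²) = 7.0888
Dilated lifetime: Δt = γτ₀ = 7.0888 × 1.64 ps = 11.626 ps
d = vΔt = 0.990c × 11.626 ps = 2.9680×10^8 m/s × 1.1626×10^-11 s = 3.45 mm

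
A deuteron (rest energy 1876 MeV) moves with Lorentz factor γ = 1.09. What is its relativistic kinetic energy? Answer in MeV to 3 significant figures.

K ≈ 169 MeV

γ = 1.09 (given)
K = (γ − 1)m₀c² = (1.09 − 1) × 1876 MeV = 0.090000 × 1876 MeV = 169 MeV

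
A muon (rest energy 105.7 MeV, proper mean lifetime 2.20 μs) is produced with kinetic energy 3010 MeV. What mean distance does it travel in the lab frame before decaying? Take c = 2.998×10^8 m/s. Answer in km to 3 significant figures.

d ≈ 19.4 km

γ = 1 + K/(m₀c²) = 1 + 3010/105.7 = 29.477
β = √(1 − 1/γ²) = 0.99942
Dilated lifetime: γτ₀ = 29.477 × 2.20 μs = 64.849 μs
d = βc·γτ₀ = 0.99942 × (2.998×10^8 m/s) × 6.4849×10^-5 s = 19.4 km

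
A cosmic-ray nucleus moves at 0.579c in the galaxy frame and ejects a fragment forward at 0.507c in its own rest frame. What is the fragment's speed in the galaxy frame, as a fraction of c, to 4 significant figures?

Compose boost 2: (0.507 + 0.579)/(1 + 0.507×0.579) = 1.086/1.29355 = 0.8395

u ≈ 0.8395c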